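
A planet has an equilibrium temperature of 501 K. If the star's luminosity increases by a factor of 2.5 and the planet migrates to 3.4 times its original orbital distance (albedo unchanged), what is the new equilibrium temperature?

T_eq ≈ 342 K

T_eq ∝ L^(1/4) · d^(−1/2).
T′ = 501 × 2.5^(1/4) / 3.4^(1/2) = 342 K.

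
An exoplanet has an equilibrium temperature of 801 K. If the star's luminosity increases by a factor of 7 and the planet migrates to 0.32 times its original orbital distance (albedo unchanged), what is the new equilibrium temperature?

T_eq ≈ 2300 K

T_eq ∝ L^(1/4) · d^(−1/2).
T′ = 801 × 7^(1/4) / 0.32^(1/2) = 2300 K.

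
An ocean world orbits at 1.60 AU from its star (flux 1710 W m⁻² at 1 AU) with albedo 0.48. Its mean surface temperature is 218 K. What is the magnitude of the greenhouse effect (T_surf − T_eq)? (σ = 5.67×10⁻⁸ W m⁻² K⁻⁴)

ΔT ≈ 20.2 K

S = 1710/1.60² = 668.0 W m⁻².
T_eq = [S(1−A)/(4σ)]^(1/4) = [668.0×0.52/(4×5.67×10⁻⁸)]^(1/4) = 197.8 K.
ΔT = T_surf − T_eq = 218 − 197.8.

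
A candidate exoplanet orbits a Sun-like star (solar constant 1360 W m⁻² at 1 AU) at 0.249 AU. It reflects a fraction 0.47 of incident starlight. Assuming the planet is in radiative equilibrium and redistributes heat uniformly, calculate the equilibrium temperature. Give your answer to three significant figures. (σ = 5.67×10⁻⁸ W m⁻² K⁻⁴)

T_eq ≈ 476 K

Flux at 0.249 AU: S = 1360/0.249² = 2.19×10⁴ W m⁻².
Energy balance: absorbed = emitted ⇒ πR²·S(1−A) = 4πR²·σT_eq⁴, so T_eq⁴ = S(1−A)/(4σ).
T_eq = [2.19×10⁴ × 0.53 / (4 × 5.67×10⁻⁸)]^(1/4) = (5.13×10¹⁰)^(1/4) = 476 K.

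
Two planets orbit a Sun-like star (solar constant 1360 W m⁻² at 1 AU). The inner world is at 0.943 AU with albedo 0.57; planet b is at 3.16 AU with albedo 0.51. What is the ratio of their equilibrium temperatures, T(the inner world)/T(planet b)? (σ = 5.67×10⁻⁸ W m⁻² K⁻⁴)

T_eq = [S₀(1−A)/(4σd²)]^(1/4), so T ∝ (1−A)^(1/4) / √d.
T₁ = [1360×0.43/(4×5.67×10⁻⁸×0.943²)]^(1/4) = 232.05 K.
T₂ = [1360×0.49/(4×5.67×10⁻⁸×3.16²)]^(1/4) = 130.97 K.

T₁/T₂ ≈ 1.772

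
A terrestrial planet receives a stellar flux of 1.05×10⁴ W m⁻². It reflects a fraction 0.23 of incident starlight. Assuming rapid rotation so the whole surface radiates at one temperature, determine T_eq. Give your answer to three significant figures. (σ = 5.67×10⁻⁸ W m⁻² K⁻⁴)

T_eq ≈ 435 K

Energy balance: absorbed = emitted ⇒ πR²·S(1−A) = 4πR²·σT_eq⁴, so T_eq⁴ = S(1−A)/(4σ).
T_eq = [1.05×10⁴ × 0.77 / (4 × 5.67×10⁻⁸)]^(1/4) = (3.56×10¹⁰)^(1/4) = 435 K.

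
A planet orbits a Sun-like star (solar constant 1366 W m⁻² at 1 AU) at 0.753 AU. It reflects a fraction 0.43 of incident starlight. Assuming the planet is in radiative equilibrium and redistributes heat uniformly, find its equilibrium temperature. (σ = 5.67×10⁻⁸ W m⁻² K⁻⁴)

Flux at 0.753 AU: S = 1366/0.753² = 2410 W m⁻².
Energy balance: absorbed = emitted ⇒ πR²·S(1−A) = 4πR²·σT_eq⁴, so T_eq⁴ = S(1−A)/(4σ).
T_eq = [2410 × 0.57 / (4 × 5.67×10⁻⁸)]^(1/4) = (6.05×10⁹)^(1/4) = 279 K.

T_eq ≈ 279 K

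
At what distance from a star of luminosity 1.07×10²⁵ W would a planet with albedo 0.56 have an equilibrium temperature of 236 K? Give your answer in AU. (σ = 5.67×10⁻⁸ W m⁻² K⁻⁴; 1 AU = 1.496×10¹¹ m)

From T_eq⁴ = L(1−A)/(16πσd²): d = √[L(1−A)/(16πσT_eq⁴)].
d = √[1.07×10²⁵ × 0.44 / (16π × 5.67×10⁻⁸ × (236)⁴)] = 2.31×10¹⁰ m = 0.154 AU.

d ≈ 0.154 AU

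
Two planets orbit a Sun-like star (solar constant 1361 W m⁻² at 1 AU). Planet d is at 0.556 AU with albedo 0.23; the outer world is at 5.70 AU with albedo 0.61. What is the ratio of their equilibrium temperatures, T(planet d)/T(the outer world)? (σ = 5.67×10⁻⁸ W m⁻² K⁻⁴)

T₁/T₂ ≈ 3.795

T_eq = [S₀(1−A)/(4σd²)]^(1/4), so T ∝ (1−A)^(1/4) / √d.
T₁ = [1361×0.77/(4×5.67×10⁻⁸×0.556²)]^(1/4) = 349.65 K.
T₂ = [1361×0.39/(4×5.67×10⁻⁸×5.70²)]^(1/4) = 92.13 K.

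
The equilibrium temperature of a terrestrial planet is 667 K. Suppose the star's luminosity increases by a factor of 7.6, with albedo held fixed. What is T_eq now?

T_eq ∝ L^(1/4) · d^(−1/2).
T′ = 667 × 7.6^(1/4) = 1110 K.

T_eq ≈ 1110 K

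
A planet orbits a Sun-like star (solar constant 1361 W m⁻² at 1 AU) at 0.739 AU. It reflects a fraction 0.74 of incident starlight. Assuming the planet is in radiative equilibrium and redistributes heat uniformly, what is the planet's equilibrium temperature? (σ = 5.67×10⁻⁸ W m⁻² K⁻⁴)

Flux at 0.739 AU: S = 1361/0.739² = 2490 W m⁻².
Energy balance: absorbed = emitted ⇒ πR²·S(1−A) = 4πR²·σT_eq⁴, so T_eq⁴ = S(1−A)/(4σ).
T_eq = [2490 × 0.26 / (4 × 5.67×10⁻⁸)]^(1/4) = (2.86×10⁹)^(1/4) = 231 K.

T_eq ≈ 231 K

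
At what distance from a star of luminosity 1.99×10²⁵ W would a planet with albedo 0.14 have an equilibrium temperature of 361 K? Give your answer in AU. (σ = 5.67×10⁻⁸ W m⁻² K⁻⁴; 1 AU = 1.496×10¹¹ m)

d ≈ 0.126 AU

From T_eq⁴ = L(1−A)/(16πσd²): d = √[L(1−A)/(16πσT_eq⁴)].
d = √[1.99×10²⁵ × 0.86 / (16π × 5.67×10⁻⁸ × (361)⁴)] = 1.88×10¹⁰ m = 0.126 AU.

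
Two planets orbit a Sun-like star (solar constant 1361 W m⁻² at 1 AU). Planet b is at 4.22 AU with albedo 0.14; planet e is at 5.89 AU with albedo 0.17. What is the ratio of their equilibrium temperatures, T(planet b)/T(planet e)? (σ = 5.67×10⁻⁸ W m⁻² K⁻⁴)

T₁/T₂ ≈ 1.192

T_eq = [S₀(1−A)/(4σd²)]^(1/4), so T ∝ (1−A)^(1/4) / √d.
T₁ = [1361×0.86/(4×5.67×10⁻⁸×4.22²)]^(1/4) = 130.47 K.
T₂ = [1361×0.83/(4×5.67×10⁻⁸×5.89²)]^(1/4) = 109.46 K.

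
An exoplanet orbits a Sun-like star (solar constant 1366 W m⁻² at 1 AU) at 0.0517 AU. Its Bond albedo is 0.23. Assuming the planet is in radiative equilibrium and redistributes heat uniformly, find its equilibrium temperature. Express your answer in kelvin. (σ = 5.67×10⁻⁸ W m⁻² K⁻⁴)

Flux at 0.0517 AU: S = 1366/0.0517² = 5.11×10⁵ W m⁻².
Energy balance: absorbed = emitted ⇒ πR²·S(1−A) = 4πR²·σT_eq⁴, so T_eq⁴ = S(1−A)/(4σ).
T_eq = [5.11×10⁵ × 0.77 / (4 × 5.67×10⁻⁸)]^(1/4) = (1.74×10¹²)^(1/4) = 1150 K.

T_eq ≈ 1150 K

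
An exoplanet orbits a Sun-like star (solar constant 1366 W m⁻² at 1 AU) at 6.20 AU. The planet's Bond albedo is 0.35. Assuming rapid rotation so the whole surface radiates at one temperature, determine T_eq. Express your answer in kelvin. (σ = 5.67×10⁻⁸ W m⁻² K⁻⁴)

T_eq ≈ 100 K

Flux at 6.20 AU: S = 1366/6.20² = 35.5 W m⁻².
Energy balance: absorbed = emitted ⇒ πR²·S(1−A) = 4πR²·σT_eq⁴, so T_eq⁴ = S(1−A)/(4σ).
T_eq = [35.5 × 0.65 / (4 × 5.67×10⁻⁸)]^(1/4) = (1.02×10⁸)^(1/4) = 100 K.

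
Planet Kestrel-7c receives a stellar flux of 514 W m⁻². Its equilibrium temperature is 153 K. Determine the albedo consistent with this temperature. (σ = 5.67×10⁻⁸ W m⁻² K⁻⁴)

From T_eq⁴ = S(1−A)/(4σ): 1−A = 4σT_eq⁴/S.
1−A = 4 × 5.67×10⁻⁸ × (153)⁴ / 514 = 0.242.

A ≈ 0.76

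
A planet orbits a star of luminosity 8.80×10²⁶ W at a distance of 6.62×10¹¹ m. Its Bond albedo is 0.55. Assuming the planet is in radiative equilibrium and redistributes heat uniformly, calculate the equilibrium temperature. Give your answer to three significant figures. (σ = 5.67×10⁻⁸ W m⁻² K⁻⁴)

T_eq ≈ 133 K

Flux: S = L/(4πd²) = 8.80×10²⁶/(4π×(6.62×10¹¹)²) = 160 W m⁻².
Energy balance: absorbed = emitted ⇒ πR²·S(1−A) = 4πR²·σT_eq⁴, so T_eq⁴ = S(1−A)/(4σ).
T_eq = [160 × 0.45 / (4 × 5.67×10⁻⁸)]^(1/4) = (3.17×10⁸)^(1/4) = 133 K.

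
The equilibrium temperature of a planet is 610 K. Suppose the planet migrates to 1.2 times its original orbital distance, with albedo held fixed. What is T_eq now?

T_eq ∝ L^(1/4) · d^(−1/2).
T′ = 610 / 1.2^(1/2) = 557 K.

T_eq ≈ 557 K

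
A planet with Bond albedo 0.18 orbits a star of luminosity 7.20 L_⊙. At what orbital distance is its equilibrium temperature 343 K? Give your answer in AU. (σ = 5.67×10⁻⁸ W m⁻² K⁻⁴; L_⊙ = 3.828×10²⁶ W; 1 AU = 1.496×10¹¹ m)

L = 7.20 × 3.828×10²⁶ = 2.76×10²⁷ W.
From T_eq⁴ = L(1−A)/(16πσd²): d = √[L(1−A)/(16πσT_eq⁴)].
d = √[2.76×10²⁷ × 0.82 / (16π × 5.67×10⁻⁸ × (343)⁴)] = 2.39×10¹¹ m = 1.60 AU.

d ≈ 1.60 AU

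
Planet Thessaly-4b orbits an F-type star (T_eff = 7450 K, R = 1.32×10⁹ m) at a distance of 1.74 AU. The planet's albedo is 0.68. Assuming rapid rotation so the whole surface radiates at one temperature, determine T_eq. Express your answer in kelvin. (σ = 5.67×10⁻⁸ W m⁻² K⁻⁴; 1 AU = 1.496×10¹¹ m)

d = 1.74 AU = 2.60×10¹¹ m.
L = 4πR_⋆²σT_⋆⁴ = 4π(1.32×10⁹)² × 5.67×10⁻⁸ × (7450)⁴ = 3.82×10²⁷ W.
S = L/(4πd²) = 4490 W m⁻².
Energy balance: absorbed = emitted ⇒ πR²·S(1−A) = 4πR²·σT_eq⁴, so T_eq⁴ = S(1−A)/(4σ).
T_eq = [4490 × 0.32 / (4 × 5.67×10⁻⁸)]^(1/4) = (6.34×10⁹)^(1/4) = 282 K.

T_eq ≈ 282 K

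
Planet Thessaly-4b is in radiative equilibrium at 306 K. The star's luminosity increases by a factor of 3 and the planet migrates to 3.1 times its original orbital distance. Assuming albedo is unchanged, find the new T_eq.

T_eq ∝ L^(1/4) · d^(−1/2).
T′ = 306 × 3^(1/4) / 3.1^(1/2) = 229 K.

T_eq ≈ 229 K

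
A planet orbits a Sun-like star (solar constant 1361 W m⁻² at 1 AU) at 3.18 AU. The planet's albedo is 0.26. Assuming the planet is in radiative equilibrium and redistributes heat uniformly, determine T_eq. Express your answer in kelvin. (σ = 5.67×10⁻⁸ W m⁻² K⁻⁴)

T_eq ≈ 145 K

Flux at 3.18 AU: S = 1361/3.18² = 135 W m⁻².
Energy balance: absorbed = emitted ⇒ πR²·S(1−A) = 4πR²·σT_eq⁴, so T_eq⁴ = S(1−A)/(4σ).
T_eq = [135 × 0.74 / (4 × 5.67×10⁻⁸)]^(1/4) = (4.39×10⁸)^(1/4) = 145 K.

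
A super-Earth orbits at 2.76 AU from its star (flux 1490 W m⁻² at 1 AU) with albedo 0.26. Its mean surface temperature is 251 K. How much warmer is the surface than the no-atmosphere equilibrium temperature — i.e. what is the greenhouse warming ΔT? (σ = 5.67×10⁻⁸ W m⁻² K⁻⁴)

S = 1490/2.76² = 195.6 W m⁻².
T_eq = [S(1−A)/(4σ)]^(1/4) = [195.6×0.74/(4×5.67×10⁻⁸)]^(1/4) = 158.9 K.
ΔT = T_surf − T_eq = 251 − 158.9.

ΔT ≈ 92.1 K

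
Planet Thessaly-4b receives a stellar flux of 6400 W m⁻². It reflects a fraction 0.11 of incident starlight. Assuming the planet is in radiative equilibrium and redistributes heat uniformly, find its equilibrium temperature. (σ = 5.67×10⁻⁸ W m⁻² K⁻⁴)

T_eq ≈ 398 K

Energy balance: absorbed = emitted ⇒ πR²·S(1−A) = 4πR²·σT_eq⁴, so T_eq⁴ = S(1−A)/(4σ).
T_eq = [6400 × 0.89 / (4 × 5.67×10⁻⁸)]^(1/4) = (2.51×10¹⁰)^(1/4) = 398 K.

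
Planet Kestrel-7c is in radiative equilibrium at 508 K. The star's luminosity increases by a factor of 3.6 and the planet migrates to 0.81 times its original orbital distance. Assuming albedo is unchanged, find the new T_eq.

T_eq ∝ L^(1/4) · d^(−1/2).
T′ = 508 × 3.6^(1/4) / 0.81^(1/2) = 777 K.

T_eq ≈ 777 K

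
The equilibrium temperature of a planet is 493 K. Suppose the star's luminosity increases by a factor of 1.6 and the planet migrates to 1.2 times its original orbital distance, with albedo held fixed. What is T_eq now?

T_eq ≈ 506 K

T_eq ∝ L^(1/4) · d^(−1/2).
T′ = 493 × 1.6^(1/4) / 1.2^(1/2) = 506 K.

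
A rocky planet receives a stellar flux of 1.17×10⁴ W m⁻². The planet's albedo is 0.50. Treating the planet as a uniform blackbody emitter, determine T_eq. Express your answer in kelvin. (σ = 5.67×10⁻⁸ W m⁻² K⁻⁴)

T_eq ≈ 401 K

Energy balance: absorbed = emitted ⇒ πR²·S(1−A) = 4πR²·σT_eq⁴, so T_eq⁴ = S(1−A)/(4σ).
T_eq = [1.17×10⁴ × 0.50 / (4 × 5.67×10⁻⁸)]^(1/4) = (2.58×10¹⁰)^(1/4) = 401 K.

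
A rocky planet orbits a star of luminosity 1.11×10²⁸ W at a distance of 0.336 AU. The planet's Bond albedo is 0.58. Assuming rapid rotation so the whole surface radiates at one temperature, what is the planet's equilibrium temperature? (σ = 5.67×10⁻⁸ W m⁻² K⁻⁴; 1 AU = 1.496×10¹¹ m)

d = 0.336 AU = 5.03×10¹⁰ m.
Flux: S = L/(4πd²) = 1.11×10²⁸/(4π×(5.03×10¹⁰)²) = 3.50×10⁵ W m⁻².
Energy balance: absorbed = emitted ⇒ πR²·S(1−A) = 4πR²·σT_eq⁴, so T_eq⁴ = S(1−A)/(4σ).
T_eq = [3.50×10⁵ × 0.42 / (4 × 5.67×10⁻⁸)]^(1/4) = (6.47×10¹¹)^(1/4) = 897 K.

T_eq ≈ 897 K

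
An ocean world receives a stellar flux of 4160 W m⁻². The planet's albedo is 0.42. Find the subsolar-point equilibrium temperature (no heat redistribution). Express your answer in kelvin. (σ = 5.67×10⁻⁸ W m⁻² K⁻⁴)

At the subsolar point the surface absorbs S(1−A) and emits σT⁴ per unit area — no factor of 4, since only the local patch is in balance.
T = [4160 × 0.58 / 5.67×10⁻⁸]^(1/4) = (4.26×10¹⁰)^(1/4) = 454 K.

T_ss ≈ 454 K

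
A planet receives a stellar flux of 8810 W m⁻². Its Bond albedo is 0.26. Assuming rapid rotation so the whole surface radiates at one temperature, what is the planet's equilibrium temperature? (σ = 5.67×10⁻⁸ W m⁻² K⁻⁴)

T_eq ≈ 412 K

Energy balance: absorbed = emitted ⇒ πR²·S(1−A) = 4πR²·σT_eq⁴, so T_eq⁴ = S(1−A)/(4σ).
T_eq = [8810 × 0.74 / (4 × 5.67×10⁻⁸)]^(1/4) = (2.87×10¹⁰)^(1/4) = 412 K.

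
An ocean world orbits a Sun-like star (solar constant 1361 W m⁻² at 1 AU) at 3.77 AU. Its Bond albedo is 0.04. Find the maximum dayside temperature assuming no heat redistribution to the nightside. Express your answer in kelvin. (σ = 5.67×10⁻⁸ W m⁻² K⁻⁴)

T_ss ≈ 201 K

Flux at 3.77 AU: S = 1361/3.77² = 95.8 W m⁻².
With no redistribution each surface element balances locally: S(1−A) = σT⁴.
T = [95.8 × 0.96 / 5.67×10⁻⁸]^(1/4) = (1.62×10⁹)^(1/4) = 201 K.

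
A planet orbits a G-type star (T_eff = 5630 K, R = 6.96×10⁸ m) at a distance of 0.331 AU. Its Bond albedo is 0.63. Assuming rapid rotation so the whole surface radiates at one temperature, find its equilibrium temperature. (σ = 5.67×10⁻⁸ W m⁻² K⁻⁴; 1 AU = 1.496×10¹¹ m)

d = 0.331 AU = 4.95×10¹⁰ m.
L = 4πR_⋆²σT_⋆⁴ = 4π(6.96×10⁸)² × 5.67×10⁻⁸ × (5630)⁴ = 3.47×10²⁶ W.
S = L/(4πd²) = 1.13×10⁴ W m⁻².
Energy balance: absorbed = emitted ⇒ πR²·S(1−A) = 4πR²·σT_eq⁴, so T_eq⁴ = S(1−A)/(4σ).
T_eq = [1.13×10⁴ × 0.37 / (4 × 5.67×10⁻⁸)]^(1/4) = (1.84×10¹⁰)^(1/4) = 368 K.

T_eq ≈ 368 K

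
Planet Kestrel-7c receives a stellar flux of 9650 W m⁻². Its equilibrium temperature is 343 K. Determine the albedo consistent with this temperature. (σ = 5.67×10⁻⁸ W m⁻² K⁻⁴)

From T_eq⁴ = S(1−A)/(4σ): 1−A = 4σT_eq⁴/S.
1−A = 4 × 5.67×10⁻⁸ × (343)⁴ / 9650 = 0.325.

A ≈ 0.67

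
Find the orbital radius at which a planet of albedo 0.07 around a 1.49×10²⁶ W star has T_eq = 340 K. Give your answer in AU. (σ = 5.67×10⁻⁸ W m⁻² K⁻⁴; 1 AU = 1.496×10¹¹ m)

From T_eq⁴ = L(1−A)/(16πσd²): d = √[L(1−A)/(16πσT_eq⁴)].
d = √[1.49×10²⁶ × 0.93 / (16π × 5.67×10⁻⁸ × (340)⁴)] = 6.03×10¹⁰ m = 0.403 AU.

d ≈ 0.403 AU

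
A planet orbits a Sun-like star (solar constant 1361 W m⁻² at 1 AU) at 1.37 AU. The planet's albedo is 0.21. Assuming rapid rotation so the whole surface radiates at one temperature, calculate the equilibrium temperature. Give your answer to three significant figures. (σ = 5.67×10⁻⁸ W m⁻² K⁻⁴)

Flux at 1.37 AU: S = 1361/1.37² = 725 W m⁻².
Energy balance: absorbed = emitted ⇒ πR²·S(1−A) = 4πR²·σT_eq⁴, so T_eq⁴ = S(1−A)/(4σ).
T_eq = [725 × 0.79 / (4 × 5.67×10⁻⁸)]^(1/4) = (2.53×10⁹)^(1/4) = 224 K.

T_eq ≈ 224 K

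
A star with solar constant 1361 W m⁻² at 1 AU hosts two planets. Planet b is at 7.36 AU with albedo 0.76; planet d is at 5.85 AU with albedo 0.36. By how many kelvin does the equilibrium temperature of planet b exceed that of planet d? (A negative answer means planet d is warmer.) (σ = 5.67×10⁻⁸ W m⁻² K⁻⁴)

ΔT ≈ -31.1 K

T_eq = [S₀(1−A)/(4σd²)]^(1/4), so T ∝ (1−A)^(1/4) / √d.
T₁ = [1361×0.24/(4×5.67×10⁻⁸×7.36²)]^(1/4) = 71.81 K.
T₂ = [1361×0.64/(4×5.67×10⁻⁸×5.85²)]^(1/4) = 102.92 K.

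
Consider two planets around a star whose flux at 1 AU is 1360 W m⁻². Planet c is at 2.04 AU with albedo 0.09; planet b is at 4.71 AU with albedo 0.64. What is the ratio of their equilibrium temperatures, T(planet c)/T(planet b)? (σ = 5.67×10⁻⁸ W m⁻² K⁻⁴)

T₁/T₂ ≈ 1.916

T_eq = [S₀(1−A)/(4σd²)]^(1/4), so T ∝ (1−A)^(1/4) / √d.
T₁ = [1360×0.91/(4×5.67×10⁻⁸×2.04²)]^(1/4) = 190.29 K.
T₂ = [1360×0.36/(4×5.67×10⁻⁸×4.71²)]^(1/4) = 99.32 K.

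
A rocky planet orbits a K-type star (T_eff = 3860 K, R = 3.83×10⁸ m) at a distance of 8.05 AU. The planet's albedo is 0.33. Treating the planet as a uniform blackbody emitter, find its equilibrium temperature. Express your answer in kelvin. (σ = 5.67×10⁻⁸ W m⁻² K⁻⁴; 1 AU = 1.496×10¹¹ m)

d = 8.05 AU = 1.20×10¹² m.
L = 4πR_⋆²σT_⋆⁴ = 4π(3.83×10⁸)² × 5.67×10⁻⁸ × (3860)⁴ = 2.32×10²⁵ W.
S = L/(4πd²) = 1.27 W m⁻².
Energy balance: absorbed = emitted ⇒ πR²·S(1−A) = 4πR²·σT_eq⁴, so T_eq⁴ = S(1−A)/(4σ).
T_eq = [1.27 × 0.67 / (4 × 5.67×10⁻⁸)]^(1/4) = (3.76×10⁶)^(1/4) = 44.0 K.

T_eq ≈ 44.0 K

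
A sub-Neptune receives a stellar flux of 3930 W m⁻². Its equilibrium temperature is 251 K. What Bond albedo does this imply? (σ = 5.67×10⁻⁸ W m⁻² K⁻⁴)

A ≈ 0.77

From T_eq⁴ = S(1−A)/(4σ): 1−A = 4σT_eq⁴/S.
1−A = 4 × 5.67×10⁻⁸ × (251)⁴ / 3930 = 0.229.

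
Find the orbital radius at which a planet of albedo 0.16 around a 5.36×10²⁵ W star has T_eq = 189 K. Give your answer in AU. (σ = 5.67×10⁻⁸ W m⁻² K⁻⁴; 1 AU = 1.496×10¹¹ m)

From T_eq⁴ = L(1−A)/(16πσd²): d = √[L(1−A)/(16πσT_eq⁴)].
d = √[5.36×10²⁵ × 0.84 / (16π × 5.67×10⁻⁸ × (189)⁴)] = 1.11×10¹¹ m = 0.744 AU.

d ≈ 0.744 AU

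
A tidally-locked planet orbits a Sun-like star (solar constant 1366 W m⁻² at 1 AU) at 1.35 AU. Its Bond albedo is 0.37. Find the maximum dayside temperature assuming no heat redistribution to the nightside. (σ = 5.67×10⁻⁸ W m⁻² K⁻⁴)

T_ss ≈ 302 K

Flux at 1.35 AU: S = 1366/1.35² = 750 W m⁻².
With no redistribution each surface element balances locally: S(1−A) = σT⁴.
T = [750 × 0.63 / 5.67×10⁻⁸]^(1/4) = (8.33×10⁹)^(1/4) = 302 K.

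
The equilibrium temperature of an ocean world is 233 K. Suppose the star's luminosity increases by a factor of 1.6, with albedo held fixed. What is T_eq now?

T_eq ∝ L^(1/4) · d^(−1/2).
T′ = 233 × 1.6^(1/4) = 262 K.

T_eq ≈ 262 K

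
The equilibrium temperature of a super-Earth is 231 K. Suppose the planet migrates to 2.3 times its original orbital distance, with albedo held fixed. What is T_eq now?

T_eq ∝ L^(1/4) · d^(−1/2).
T′ = 231 / 2.3^(1/2) = 152 K.

T_eq ≈ 152 K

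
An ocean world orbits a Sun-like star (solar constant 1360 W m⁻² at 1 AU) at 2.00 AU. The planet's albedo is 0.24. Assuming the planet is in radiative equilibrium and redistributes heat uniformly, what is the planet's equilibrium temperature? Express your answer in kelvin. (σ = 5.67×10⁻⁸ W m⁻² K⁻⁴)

T_eq ≈ 184 K

Flux at 2.00 AU: S = 1360/2.00² = 340 W m⁻².
Energy balance: absorbed = emitted ⇒ πR²·S(1−A) = 4πR²·σT_eq⁴, so T_eq⁴ = S(1−A)/(4σ).
T_eq = [340 × 0.76 / (4 × 5.67×10⁻⁸)]^(1/4) = (1.14×10⁹)^(1/4) = 184 K.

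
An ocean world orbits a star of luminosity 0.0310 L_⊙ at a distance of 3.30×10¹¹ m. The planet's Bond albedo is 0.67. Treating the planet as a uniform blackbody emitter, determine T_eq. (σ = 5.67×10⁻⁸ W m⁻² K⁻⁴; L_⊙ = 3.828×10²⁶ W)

T_eq ≈ 59.6 K

L = 0.0310 × 3.828×10²⁶ = 1.19×10²⁵ W.
Flux: S = L/(4πd²) = 1.19×10²⁵/(4π×(3.30×10¹¹)²) = 8.67 W m⁻².
Energy balance: absorbed = emitted ⇒ πR²·S(1−A) = 4πR²·σT_eq⁴, so T_eq⁴ = S(1−A)/(4σ).
T_eq = [8.67 × 0.33 / (4 × 5.67×10⁻⁸)]^(1/4) = (1.26×10⁷)^(1/4) = 59.6 K.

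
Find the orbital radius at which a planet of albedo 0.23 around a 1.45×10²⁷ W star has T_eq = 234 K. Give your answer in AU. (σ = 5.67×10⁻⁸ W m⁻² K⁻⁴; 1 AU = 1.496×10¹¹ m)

d ≈ 2.42 AU

From T_eq⁴ = L(1−A)/(16πσd²): d = √[L(1−A)/(16πσT_eq⁴)].
d = √[1.45×10²⁷ × 0.77 / (16π × 5.67×10⁻⁸ × (234)⁴)] = 3.61×10¹¹ m = 2.42 AU.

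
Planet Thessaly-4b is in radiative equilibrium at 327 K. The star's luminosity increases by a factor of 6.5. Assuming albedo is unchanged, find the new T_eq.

T_eq ∝ L^(1/4) · d^(−1/2).
T′ = 327 × 6.5^(1/4) = 522 K.

T_eq ≈ 522 K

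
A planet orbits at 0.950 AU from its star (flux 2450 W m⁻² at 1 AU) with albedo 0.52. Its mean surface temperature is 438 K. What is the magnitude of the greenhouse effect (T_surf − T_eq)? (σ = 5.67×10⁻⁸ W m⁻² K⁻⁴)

S = 2450/0.950² = 2715 W m⁻².
T_eq = [S(1−A)/(4σ)]^(1/4) = [2715×0.48/(4×5.67×10⁻⁸)]^(1/4) = 275.3 K.
ΔT = T_surf − T_eq = 438 − 275.3.

ΔT ≈ 162.7 K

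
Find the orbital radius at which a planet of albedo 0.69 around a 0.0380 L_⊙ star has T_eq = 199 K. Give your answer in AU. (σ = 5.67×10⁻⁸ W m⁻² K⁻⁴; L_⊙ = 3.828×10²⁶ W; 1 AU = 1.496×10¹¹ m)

d ≈ 0.212 AU

L = 0.0380 × 3.828×10²⁶ = 1.45×10²⁵ W.
From T_eq⁴ = L(1−A)/(16πσd²): d = √[L(1−A)/(16πσT_eq⁴)].
d = √[1.45×10²⁵ × 0.31 / (16π × 5.67×10⁻⁸ × (199)⁴)] = 3.18×10¹⁰ m = 0.212 AU.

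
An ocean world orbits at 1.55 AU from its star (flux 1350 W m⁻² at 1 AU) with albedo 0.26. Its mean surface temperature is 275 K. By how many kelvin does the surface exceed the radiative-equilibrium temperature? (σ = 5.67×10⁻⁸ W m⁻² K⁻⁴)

S = 1350/1.55² = 561.9 W m⁻².
T_eq = [S(1−A)/(4σ)]^(1/4) = [561.9×0.74/(4×5.67×10⁻⁸)]^(1/4) = 206.9 K.
ΔT = T_surf − T_eq = 275 − 206.9.

ΔT ≈ 68.1 K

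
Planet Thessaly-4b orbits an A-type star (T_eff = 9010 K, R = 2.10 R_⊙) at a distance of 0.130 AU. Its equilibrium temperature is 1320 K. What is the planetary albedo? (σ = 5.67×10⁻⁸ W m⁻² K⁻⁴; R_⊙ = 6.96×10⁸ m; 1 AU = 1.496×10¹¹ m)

A ≈ 0.67

R_⋆ = 2.10 × 6.96×10⁸ = 1.46×10⁹ m.
d = 0.130 AU = 1.94×10¹⁰ m.
L = 4πR_⋆²σT_⋆⁴ = 4π(1.46×10⁹)² × 5.67×10⁻⁸ × (9010)⁴ = 1.00×10²⁸ W.
S = L/(4πd²) = 2.11×10⁶ W m⁻².
From T_eq⁴ = S(1−A)/(4σ): 1−A = 4σT_eq⁴/S.
1−A = 4 × 5.67×10⁻⁸ × (1320)⁴ / 2.11×10⁶ = 0.326.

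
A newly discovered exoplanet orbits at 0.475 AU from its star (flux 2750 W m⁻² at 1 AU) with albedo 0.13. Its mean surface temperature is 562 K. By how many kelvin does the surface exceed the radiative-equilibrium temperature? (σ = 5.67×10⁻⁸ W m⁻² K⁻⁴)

S = 2750/0.475² = 1.219×10⁴ W m⁻².
T_eq = [S(1−A)/(4σ)]^(1/4) = [1.219×10⁴×0.87/(4×5.67×10⁻⁸)]^(1/4) = 465.0 K.
ΔT = T_surf − T_eq = 562 − 465.0.

ΔT ≈ 97.0 K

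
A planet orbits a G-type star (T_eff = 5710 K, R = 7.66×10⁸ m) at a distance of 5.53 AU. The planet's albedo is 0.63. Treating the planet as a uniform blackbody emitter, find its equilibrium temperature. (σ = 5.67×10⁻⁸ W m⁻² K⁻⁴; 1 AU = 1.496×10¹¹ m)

T_eq ≈ 95.8 K

d = 5.53 AU = 8.27×10¹¹ m.
L = 4πR_⋆²σT_⋆⁴ = 4π(7.66×10⁸)² × 5.67×10⁻⁸ × (5710)⁴ = 4.44×10²⁶ W.
S = L/(4πd²) = 51.7 W m⁻².
Energy balance: absorbed = emitted ⇒ πR²·S(1−A) = 4πR²·σT_eq⁴, so T_eq⁴ = S(1−A)/(4σ).
T_eq = [51.7 × 0.37 / (4 × 5.67×10⁻⁸)]^(1/4) = (8.43×10⁷)^(1/4) = 95.8 K.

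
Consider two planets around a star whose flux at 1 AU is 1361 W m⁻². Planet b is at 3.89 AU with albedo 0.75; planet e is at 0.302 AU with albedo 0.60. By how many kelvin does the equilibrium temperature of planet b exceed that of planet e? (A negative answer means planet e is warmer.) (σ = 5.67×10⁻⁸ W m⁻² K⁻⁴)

ΔT ≈ -303.0 K

T_eq = [S₀(1−A)/(4σd²)]^(1/4), so T ∝ (1−A)^(1/4) / √d.
T₁ = [1361×0.25/(4×5.67×10⁻⁸×3.89²)]^(1/4) = 99.78 K.
T₂ = [1361×0.40/(4×5.67×10⁻⁸×0.302²)]^(1/4) = 402.78 K.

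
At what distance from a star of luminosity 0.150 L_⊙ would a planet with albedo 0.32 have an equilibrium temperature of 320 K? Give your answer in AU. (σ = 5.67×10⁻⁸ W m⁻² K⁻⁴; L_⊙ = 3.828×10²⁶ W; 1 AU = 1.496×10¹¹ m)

L = 0.150 × 3.828×10²⁶ = 5.74×10²⁵ W.
From T_eq⁴ = L(1−A)/(16πσd²): d = √[L(1−A)/(16πσT_eq⁴)].
d = √[5.74×10²⁵ × 0.68 / (16π × 5.67×10⁻⁸ × (320)⁴)] = 3.61×10¹⁰ m = 0.242 AU.

d ≈ 0.242 AU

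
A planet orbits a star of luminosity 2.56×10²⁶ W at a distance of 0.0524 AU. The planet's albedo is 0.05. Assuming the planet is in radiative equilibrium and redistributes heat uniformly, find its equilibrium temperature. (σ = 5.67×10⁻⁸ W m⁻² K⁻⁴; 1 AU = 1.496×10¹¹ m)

d = 0.0524 AU = 7.84×10⁹ m.
Flux: S = L/(4πd²) = 2.56×10²⁶/(4π×(7.84×10⁹)²) = 3.32×10⁵ W m⁻².
Energy balance: absorbed = emitted ⇒ πR²·S(1−A) = 4πR²·σT_eq⁴, so T_eq⁴ = S(1−A)/(4σ).
T_eq = [3.32×10⁵ × 0.95 / (4 × 5.67×10⁻⁸)]^(1/4) = (1.39×10¹²)^(1/4) = 1090 K.

T_eq ≈ 1090 K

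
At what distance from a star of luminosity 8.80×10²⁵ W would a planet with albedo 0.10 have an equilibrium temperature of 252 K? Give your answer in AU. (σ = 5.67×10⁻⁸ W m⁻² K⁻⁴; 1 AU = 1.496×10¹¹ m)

d ≈ 0.555 AU

From T_eq⁴ = L(1−A)/(16πσd²): d = √[L(1−A)/(16πσT_eq⁴)].
d = √[8.80×10²⁵ × 0.90 / (16π × 5.67×10⁻⁸ × (252)⁴)] = 8.30×10¹⁰ m = 0.555 AU.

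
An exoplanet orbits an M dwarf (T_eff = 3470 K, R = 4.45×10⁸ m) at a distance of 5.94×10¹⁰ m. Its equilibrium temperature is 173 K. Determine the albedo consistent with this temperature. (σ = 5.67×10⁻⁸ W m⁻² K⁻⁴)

L = 4πR_⋆²σT_⋆⁴ = 4π(4.45×10⁸)² × 5.67×10⁻⁸ × (3470)⁴ = 2.05×10²⁵ W.
S = L/(4πd²) = 461 W m⁻².
From T_eq⁴ = S(1−A)/(4σ): 1−A = 4σT_eq⁴/S.
1−A = 4 × 5.67×10⁻⁸ × (173)⁴ / 461 = 0.440.

A ≈ 0.56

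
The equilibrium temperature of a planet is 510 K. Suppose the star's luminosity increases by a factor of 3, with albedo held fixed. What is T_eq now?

T_eq ≈ 671 K

T_eq ∝ L^(1/4) · d^(−1/2).
T′ = 510 × 3^(1/4) = 671 K.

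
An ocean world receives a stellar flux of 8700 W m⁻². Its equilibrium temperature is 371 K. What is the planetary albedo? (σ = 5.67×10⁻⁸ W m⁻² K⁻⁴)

A ≈ 0.51

From T_eq⁴ = S(1−A)/(4σ): 1−A = 4σT_eq⁴/S.
1−A = 4 × 5.67×10⁻⁸ × (371)⁴ / 8700 = 0.494.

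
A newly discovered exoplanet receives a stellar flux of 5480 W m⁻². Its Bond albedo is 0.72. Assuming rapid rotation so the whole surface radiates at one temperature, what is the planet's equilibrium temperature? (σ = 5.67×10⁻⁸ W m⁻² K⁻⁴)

T_eq ≈ 287 K

Energy balance: absorbed = emitted ⇒ πR²·S(1−A) = 4πR²·σT_eq⁴, so T_eq⁴ = S(1−A)/(4σ).
T_eq = [5480 × 0.28 / (4 × 5.67×10⁻⁸)]^(1/4) = (6.77×10⁹)^(1/4) = 287 K.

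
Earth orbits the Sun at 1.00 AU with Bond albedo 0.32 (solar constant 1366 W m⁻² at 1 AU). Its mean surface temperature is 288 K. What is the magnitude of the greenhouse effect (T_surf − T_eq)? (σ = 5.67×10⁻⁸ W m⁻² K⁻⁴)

ΔT ≈ 35.0 K

S = 1366/1.00² = 1366 W m⁻².
T_eq = [S(1−A)/(4σ)]^(1/4) = [1366×0.68/(4×5.67×10⁻⁸)]^(1/4) = 253.0 K.
ΔT = T_surf − T_eq = 288 − 253.0.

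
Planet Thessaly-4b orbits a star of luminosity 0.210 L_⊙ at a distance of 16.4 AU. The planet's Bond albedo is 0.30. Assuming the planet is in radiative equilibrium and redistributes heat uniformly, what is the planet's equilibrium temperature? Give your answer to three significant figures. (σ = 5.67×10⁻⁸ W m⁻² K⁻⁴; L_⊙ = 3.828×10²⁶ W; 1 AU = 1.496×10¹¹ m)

T_eq ≈ 42.6 K

d = 16.4 AU = 2.45×10¹² m.
L = 0.210 × 3.828×10²⁶ = 8.04×10²⁵ W.
Flux: S = L/(4πd²) = 8.04×10²⁵/(4π×(2.45×10¹²)²) = 1.06 W m⁻².
Energy balance: absorbed = emitted ⇒ πR²·S(1−A) = 4πR²·σT_eq⁴, so T_eq⁴ = S(1−A)/(4σ).
T_eq = [1.06 × 0.70 / (4 × 5.67×10⁻⁸)]^(1/4) = (3.28×10⁶)^(1/4) = 42.6 K.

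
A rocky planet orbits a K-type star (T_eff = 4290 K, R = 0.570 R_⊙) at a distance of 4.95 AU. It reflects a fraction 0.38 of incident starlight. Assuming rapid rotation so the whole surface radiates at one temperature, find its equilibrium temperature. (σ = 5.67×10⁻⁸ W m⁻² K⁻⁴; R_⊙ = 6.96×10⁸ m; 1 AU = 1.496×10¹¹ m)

R_⋆ = 0.570 × 6.96×10⁸ = 3.97×10⁸ m.
d = 4.95 AU = 7.41×10¹¹ m.
L = 4πR_⋆²σT_⋆⁴ = 4π(3.97×10⁸)² × 5.67×10⁻⁸ × (4290)⁴ = 3.80×10²⁵ W.
S = L/(4πd²) = 5.51 W m⁻².
Energy balance: absorbed = emitted ⇒ πR²·S(1−A) = 4πR²·σT_eq⁴, so T_eq⁴ = S(1−A)/(4σ).
T_eq = [5.51 × 0.62 / (4 × 5.67×10⁻⁸)]^(1/4) = (1.51×10⁷)^(1/4) = 62.3 K.

T_eq ≈ 62.3 K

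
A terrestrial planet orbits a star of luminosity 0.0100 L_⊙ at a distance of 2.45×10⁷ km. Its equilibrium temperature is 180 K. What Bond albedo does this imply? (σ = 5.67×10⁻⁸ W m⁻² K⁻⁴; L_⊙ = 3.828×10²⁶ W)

A ≈ 0.53

d = 2.45×10⁷ km = 2.45×10¹⁰ m.
L = 0.0100 × 3.828×10²⁶ = 3.83×10²⁴ W.
Flux: S = L/(4πd²) = 3.83×10²⁴/(4π×(2.45×10¹⁰)²) = 507 W m⁻².
From T_eq⁴ = S(1−A)/(4σ): 1−A = 4σT_eq⁴/S.
1−A = 4 × 5.67×10⁻⁸ × (180)⁴ / 507 = 0.469.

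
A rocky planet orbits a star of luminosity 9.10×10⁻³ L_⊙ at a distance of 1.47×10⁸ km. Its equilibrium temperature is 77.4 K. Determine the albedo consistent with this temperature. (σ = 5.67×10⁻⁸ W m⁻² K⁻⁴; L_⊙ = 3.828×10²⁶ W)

d = 1.47×10⁸ km = 1.47×10¹¹ m.
L = 9.10×10⁻³ × 3.828×10²⁶ = 3.48×10²⁴ W.
Flux: S = L/(4πd²) = 3.48×10²⁴/(4π×(1.47×10¹¹)²) = 12.8 W m⁻².
From T_eq⁴ = S(1−A)/(4σ): 1−A = 4σT_eq⁴/S.
1−A = 4 × 5.67×10⁻⁸ × (77.4)⁴ / 12.8 = 0.635.

A ≈ 0.37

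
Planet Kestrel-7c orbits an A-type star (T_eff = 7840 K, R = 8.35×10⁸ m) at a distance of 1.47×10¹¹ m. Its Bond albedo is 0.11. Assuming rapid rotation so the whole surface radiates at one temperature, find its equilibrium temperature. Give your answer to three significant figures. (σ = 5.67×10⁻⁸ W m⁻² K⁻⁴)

T_eq ≈ 406 K

L = 4πR_⋆²σT_⋆⁴ = 4π(8.35×10⁸)² × 5.67×10⁻⁸ × (7840)⁴ = 1.88×10²⁷ W.
S = L/(4πd²) = 6910 W m⁻².
Energy balance: absorbed = emitted ⇒ πR²·S(1−A) = 4πR²·σT_eq⁴, so T_eq⁴ = S(1−A)/(4σ).
T_eq = [6910 × 0.89 / (4 × 5.67×10⁻⁸)]^(1/4) = (2.71×10¹⁰)^(1/4) = 406 K.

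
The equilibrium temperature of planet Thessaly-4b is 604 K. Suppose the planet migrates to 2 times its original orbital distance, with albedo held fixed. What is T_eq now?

T_eq ≈ 427 K

T_eq ∝ L^(1/4) · d^(−1/2).
T′ = 604 / 2^(1/2) = 427 K.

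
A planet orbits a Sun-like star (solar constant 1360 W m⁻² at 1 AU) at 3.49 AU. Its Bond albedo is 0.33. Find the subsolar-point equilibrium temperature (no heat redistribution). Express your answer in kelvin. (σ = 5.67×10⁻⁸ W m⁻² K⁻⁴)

T_ss ≈ 191 K

Flux at 3.49 AU: S = 1360/3.49² = 112 W m⁻².
At the subsolar point the surface absorbs S(1−A) and emits σT⁴ per unit area — no factor of 4, since only the local patch is in balance.
T = [112 × 0.67 / 5.67×10⁻⁸]^(1/4) = (1.32×10⁹)^(1/4) = 191 K.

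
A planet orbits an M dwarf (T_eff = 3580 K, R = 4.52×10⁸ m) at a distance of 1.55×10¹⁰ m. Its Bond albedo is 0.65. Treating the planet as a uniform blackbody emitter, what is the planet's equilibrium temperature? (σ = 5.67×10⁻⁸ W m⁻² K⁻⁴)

T_eq ≈ 332 K

L = 4πR_⋆²σT_⋆⁴ = 4π(4.52×10⁸)² × 5.67×10⁻⁸ × (3580)⁴ = 2.39×10²⁵ W.
S = L/(4πd²) = 7920 W m⁻².
Energy balance: absorbed = emitted ⇒ πR²·S(1−A) = 4πR²·σT_eq⁴, so T_eq⁴ = S(1−A)/(4σ).
T_eq = [7920 × 0.35 / (4 × 5.67×10⁻⁸)]^(1/4) = (1.22×10¹⁰)^(1/4) = 332 K.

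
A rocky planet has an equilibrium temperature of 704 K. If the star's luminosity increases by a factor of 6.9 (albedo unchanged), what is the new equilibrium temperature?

T_eq ∝ L^(1/4) · d^(−1/2).
T′ = 704 × 6.9^(1/4) = 1140 K.

T_eq ≈ 1140 K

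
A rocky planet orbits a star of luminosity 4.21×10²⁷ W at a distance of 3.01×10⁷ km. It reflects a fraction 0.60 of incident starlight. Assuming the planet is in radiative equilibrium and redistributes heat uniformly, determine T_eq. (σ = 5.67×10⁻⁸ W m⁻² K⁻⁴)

d = 3.01×10⁷ km = 3.01×10¹⁰ m.
Flux: S = L/(4πd²) = 4.21×10²⁷/(4π×(3.01×10¹⁰)²) = 3.70×10⁵ W m⁻².
Energy balance: absorbed = emitted ⇒ πR²·S(1−A) = 4πR²·σT_eq⁴, so T_eq⁴ = S(1−A)/(4σ).
T_eq = [3.70×10⁵ × 0.40 / (4 × 5.67×10⁻⁸)]^(1/4) = (6.52×10¹¹)^(1/4) = 899 K.

T_eq ≈ 899 K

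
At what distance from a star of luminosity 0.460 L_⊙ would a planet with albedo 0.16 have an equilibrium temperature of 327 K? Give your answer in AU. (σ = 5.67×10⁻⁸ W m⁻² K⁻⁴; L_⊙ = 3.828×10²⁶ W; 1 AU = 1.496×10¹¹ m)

d ≈ 0.450 AU

L = 0.460 × 3.828×10²⁶ = 1.76×10²⁶ W.
From T_eq⁴ = L(1−A)/(16πσd²): d = √[L(1−A)/(16πσT_eq⁴)].
d = √[1.76×10²⁶ × 0.84 / (16π × 5.67×10⁻⁸ × (327)⁴)] = 6.74×10¹⁰ m = 0.450 AU.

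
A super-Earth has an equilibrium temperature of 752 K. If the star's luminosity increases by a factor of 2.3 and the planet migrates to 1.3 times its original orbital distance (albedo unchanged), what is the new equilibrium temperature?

T_eq ∝ L^(1/4) · d^(−1/2).
T′ = 752 × 2.3^(1/4) / 1.3^(1/2) = 812 K.

T_eq ≈ 812 K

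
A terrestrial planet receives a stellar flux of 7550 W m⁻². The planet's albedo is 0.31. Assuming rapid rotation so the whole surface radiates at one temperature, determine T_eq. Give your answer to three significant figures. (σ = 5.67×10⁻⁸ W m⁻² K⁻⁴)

Energy balance: absorbed = emitted ⇒ πR²·S(1−A) = 4πR²·σT_eq⁴, so T_eq⁴ = S(1−A)/(4σ).
T_eq = [7550 × 0.69 / (4 × 5.67×10⁻⁸)]^(1/4) = (2.30×10¹⁰)^(1/4) = 389 K.

T_eq ≈ 389 K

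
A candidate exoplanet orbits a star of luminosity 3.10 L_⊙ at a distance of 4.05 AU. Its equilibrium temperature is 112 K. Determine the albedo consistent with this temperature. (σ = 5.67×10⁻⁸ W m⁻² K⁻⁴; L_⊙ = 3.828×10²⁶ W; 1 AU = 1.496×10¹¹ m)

d = 4.05 AU = 6.06×10¹¹ m.
L = 3.10 × 3.828×10²⁶ = 1.19×10²⁷ W.
Flux: S = L/(4πd²) = 1.19×10²⁷/(4π×(6.06×10¹¹)²) = 257 W m⁻².
From T_eq⁴ = S(1−A)/(4σ): 1−A = 4σT_eq⁴/S.
1−A = 4 × 5.67×10⁻⁸ × (112)⁴ / 257 = 0.139.

A ≈ 0.86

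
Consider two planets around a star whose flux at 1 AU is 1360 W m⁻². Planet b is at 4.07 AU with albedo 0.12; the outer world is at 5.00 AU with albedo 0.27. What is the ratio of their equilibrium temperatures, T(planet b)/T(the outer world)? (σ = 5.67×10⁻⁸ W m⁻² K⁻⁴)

T_eq = [S₀(1−A)/(4σd²)]^(1/4), so T ∝ (1−A)^(1/4) / √d.
T₁ = [1360×0.88/(4×5.67×10⁻⁸×4.07²)]^(1/4) = 133.60 K.
T₂ = [1360×0.73/(4×5.67×10⁻⁸×5.00²)]^(1/4) = 115.03 K.

T₁/T₂ ≈ 1.161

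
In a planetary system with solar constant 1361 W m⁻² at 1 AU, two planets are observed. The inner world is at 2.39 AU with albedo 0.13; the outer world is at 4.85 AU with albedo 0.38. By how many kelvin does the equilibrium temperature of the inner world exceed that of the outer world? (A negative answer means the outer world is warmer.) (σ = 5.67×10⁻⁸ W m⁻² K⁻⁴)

ΔT ≈ 61.7 K

T_eq = [S₀(1−A)/(4σd²)]^(1/4), so T ∝ (1−A)^(1/4) / √d.
T₁ = [1361×0.87/(4×5.67×10⁻⁸×2.39²)]^(1/4) = 173.87 K.
T₂ = [1361×0.62/(4×5.67×10⁻⁸×4.85²)]^(1/4) = 112.15 K.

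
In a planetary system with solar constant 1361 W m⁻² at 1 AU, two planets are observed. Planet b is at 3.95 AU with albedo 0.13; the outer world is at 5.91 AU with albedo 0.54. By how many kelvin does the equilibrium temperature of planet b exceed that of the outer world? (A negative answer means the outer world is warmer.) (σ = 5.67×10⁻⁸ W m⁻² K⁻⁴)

ΔT ≈ 41.0 K

T_eq = [S₀(1−A)/(4σd²)]^(1/4), so T ∝ (1−A)^(1/4) / √d.
T₁ = [1361×0.87/(4×5.67×10⁻⁸×3.95²)]^(1/4) = 135.25 K.
T₂ = [1361×0.46/(4×5.67×10⁻⁸×5.91²)]^(1/4) = 94.29 K.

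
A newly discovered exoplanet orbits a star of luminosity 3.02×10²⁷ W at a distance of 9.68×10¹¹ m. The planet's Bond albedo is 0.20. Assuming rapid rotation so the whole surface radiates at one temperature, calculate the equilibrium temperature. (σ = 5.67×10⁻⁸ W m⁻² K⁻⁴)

T_eq ≈ 173 K

Flux: S = L/(4πd²) = 3.02×10²⁷/(4π×(9.68×10¹¹)²) = 256 W m⁻².
Energy balance: absorbed = emitted ⇒ πR²·S(1−A) = 4πR²·σT_eq⁴, so T_eq⁴ = S(1−A)/(4σ).
T_eq = [256 × 0.80 / (4 × 5.67×10⁻⁸)]^(1/4) = (9.05×10⁸)^(1/4) = 173 K.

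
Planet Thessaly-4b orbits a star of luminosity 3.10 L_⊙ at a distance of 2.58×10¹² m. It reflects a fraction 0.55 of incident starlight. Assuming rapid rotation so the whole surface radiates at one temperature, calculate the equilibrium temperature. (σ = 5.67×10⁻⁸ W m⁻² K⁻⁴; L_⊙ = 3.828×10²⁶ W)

L = 3.10 × 3.828×10²⁶ = 1.19×10²⁷ W.
Flux: S = L/(4πd²) = 1.19×10²⁷/(4π×(2.58×10¹²)²) = 14.2 W m⁻².
Energy balance: absorbed = emitted ⇒ πR²·S(1−A) = 4πR²·σT_eq⁴, so T_eq⁴ = S(1−A)/(4σ).
T_eq = [14.2 × 0.45 / (4 × 5.67×10⁻⁸)]^(1/4) = (2.81×10⁷)^(1/4) = 72.8 K.

T_eq ≈ 72.8 K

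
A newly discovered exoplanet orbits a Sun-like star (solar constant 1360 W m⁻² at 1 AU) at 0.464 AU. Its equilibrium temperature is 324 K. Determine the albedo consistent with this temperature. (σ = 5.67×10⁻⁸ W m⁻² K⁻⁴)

A ≈ 0.60

Flux at 0.464 AU: S = 1360/0.464² = 6320 W m⁻².
From T_eq⁴ = S(1−A)/(4σ): 1−A = 4σT_eq⁴/S.
1−A = 4 × 5.67×10⁻⁸ × (324)⁴ / 6320 = 0.396.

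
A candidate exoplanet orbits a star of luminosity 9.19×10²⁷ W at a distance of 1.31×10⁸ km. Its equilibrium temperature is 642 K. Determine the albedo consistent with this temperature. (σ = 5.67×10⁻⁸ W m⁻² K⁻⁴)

A ≈ 0.10

d = 1.31×10⁸ km = 1.31×10¹¹ m.
Flux: S = L/(4πd²) = 9.19×10²⁷/(4π×(1.31×10¹¹)²) = 4.26×10⁴ W m⁻².
From T_eq⁴ = S(1−A)/(4σ): 1−A = 4σT_eq⁴/S.
1−A = 4 × 5.67×10⁻⁸ × (642)⁴ / 4.26×10⁴ = 0.904.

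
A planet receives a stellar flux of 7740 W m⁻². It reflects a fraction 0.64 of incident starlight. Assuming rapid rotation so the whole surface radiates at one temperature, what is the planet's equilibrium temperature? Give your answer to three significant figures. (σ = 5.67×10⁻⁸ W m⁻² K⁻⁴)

T_eq ≈ 333 K

Energy balance: absorbed = emitted ⇒ πR²·S(1−A) = 4πR²·σT_eq⁴, so T_eq⁴ = S(1−A)/(4σ).
T_eq = [7740 × 0.36 / (4 × 5.67×10⁻⁸)]^(1/4) = (1.23×10¹⁰)^(1/4) = 333 K.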